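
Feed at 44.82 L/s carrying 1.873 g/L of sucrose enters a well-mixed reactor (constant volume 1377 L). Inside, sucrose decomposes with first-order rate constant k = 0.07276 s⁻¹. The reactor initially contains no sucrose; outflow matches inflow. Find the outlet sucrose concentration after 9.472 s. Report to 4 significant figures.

Species balance: V dC/dt = Q C_in − Q C − k V C.
dC/dt = (Q/V) C_in − (Q/V + k) C; effective rate a = Q/V + k = 0.0325490 + 0.07276 = 0.105309 s⁻¹.
C_ss = Q C_in/(Q + kV) = 0.578909 g/L; C(t) = C_ss + (C₀ − C_ss) e^(−a t).
C(9.472) = 0.578909 + (-0.578909)·e^(−0.105309·9.472) = 0.578909 + (-0.578909)·0.368805 = 0.365404 g/L.

0.3654 g/L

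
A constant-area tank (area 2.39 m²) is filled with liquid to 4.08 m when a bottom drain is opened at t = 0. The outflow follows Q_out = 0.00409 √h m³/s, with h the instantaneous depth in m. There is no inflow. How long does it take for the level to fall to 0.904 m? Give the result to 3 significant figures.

1250 s

Mass balance (ρ constant): A dh/dt = −0.00409 √h.
This is separable: 2 d(√h)/dt = −0.00409/A, so √h = √h₀ − (0.00409/(2A)) t.
t = 2A(√h₀ − √h)/0.00409 = 2·2.39·(√4.08 − √0.904)/0.00409
  = 4.7800 × (2.0199 − 0.95079) / 0.00409 = 1249.5 s.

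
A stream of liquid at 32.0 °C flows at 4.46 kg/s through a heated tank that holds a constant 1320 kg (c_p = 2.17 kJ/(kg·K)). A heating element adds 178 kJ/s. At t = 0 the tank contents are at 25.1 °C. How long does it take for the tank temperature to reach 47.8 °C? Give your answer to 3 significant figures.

674 s

M c_p dT/dt = ṁ c_p (T_in − T) + Q̇.
τ = M/ṁ = 295.96 s; T_ss = T_in + Q̇/(ṁ c_p) = 50.392 °C.
T(t) = T_ss + (T₀ − T_ss) e^(−t/τ). Set T = 47.8:
e^(−t/τ) = (47.8 − 50.392)/(25.1 − 50.392) = 0.10248
t = −295.96 · ln(0.10248) = 674.24 s.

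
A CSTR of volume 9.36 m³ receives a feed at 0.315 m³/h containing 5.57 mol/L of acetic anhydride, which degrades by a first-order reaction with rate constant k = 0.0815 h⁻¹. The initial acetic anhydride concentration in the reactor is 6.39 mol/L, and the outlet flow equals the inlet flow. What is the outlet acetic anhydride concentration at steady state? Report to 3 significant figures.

1.63 mol/L

Accumulation = in − out − consumed: V dC/dt = Q C_in − Q C − k V C.
Steady state (dC/dt = 0): C_ss = Q C_in/(Q + kV) = C_in/(1 + kV/Q).
C_ss = 0.315·5.57/(0.315 + 0.0815·9.36) = 1.7546/1.0778 = 1.6278 mol/L.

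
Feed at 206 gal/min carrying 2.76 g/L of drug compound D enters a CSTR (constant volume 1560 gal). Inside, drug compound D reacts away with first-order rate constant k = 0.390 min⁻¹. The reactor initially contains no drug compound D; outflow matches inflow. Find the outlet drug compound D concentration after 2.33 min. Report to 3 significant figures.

Species balance: V dC/dt = Q C_in − Q C − k V C.
This is linear with rate a = Q/V + k = 0.52205 min⁻¹.
C_ss = Q C_in/(Q + kV) = 0.69813 g/L; C(t) = C_ss + (C₀ − C_ss) e^(−a t).
C(2.33) = 0.69813 + (-0.69813)·e^(−0.52205·2.33) = 0.69813 + (-0.69813)·0.29630 = 0.49128 g/L.

0.491 g/L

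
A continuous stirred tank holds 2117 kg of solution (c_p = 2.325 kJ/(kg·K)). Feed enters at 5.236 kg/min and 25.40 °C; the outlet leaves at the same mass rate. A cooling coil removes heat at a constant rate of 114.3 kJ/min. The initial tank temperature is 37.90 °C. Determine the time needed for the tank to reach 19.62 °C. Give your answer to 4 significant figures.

728.8 min

M c_p dT/dt = ṁ c_p (T_in − T) − Q̇.
τ = M/ṁ = 404.316 min; T_ss = T_in − Q̇/(ṁ c_p) = 16.0109 °C.
T(t) = T_ss + (T₀ − T_ss) e^(−t/τ). Set T = 19.62:
e^(−t/τ) = (19.62 − 16.0109)/(37.90 − 16.0109) = 0.164881
t = −404.316 · ln(0.164881) = 728.793 min.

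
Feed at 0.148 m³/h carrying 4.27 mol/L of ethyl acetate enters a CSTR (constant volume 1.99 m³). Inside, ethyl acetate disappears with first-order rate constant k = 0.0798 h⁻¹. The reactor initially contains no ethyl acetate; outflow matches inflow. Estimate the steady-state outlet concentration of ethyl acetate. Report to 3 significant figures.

2.06 mol/L

Species balance: V dC/dt = Q C_in − Q C − k V C.
Steady state (dC/dt = 0): C_ss = Q C_in/(Q + kV) = C_in/(1 + kV/Q).
C_ss = 0.148·4.27/(0.148 + 0.0798·1.99) = 0.63196/0.30680 = 2.0598 mol/L.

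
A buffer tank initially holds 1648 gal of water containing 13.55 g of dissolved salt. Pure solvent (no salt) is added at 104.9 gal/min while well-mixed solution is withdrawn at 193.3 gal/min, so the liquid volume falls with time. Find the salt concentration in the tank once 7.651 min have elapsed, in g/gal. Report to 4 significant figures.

Let m(t) be the amount of salt. Volume: V(t) = V₀ + (Q_in − Q_out) t = 1648 − 88.4000 t; V(7.651) = 971.652 gal.
Solute balance: dm/dt = 0 − Q_out C = −Q_out m/V(t).
dm/m = −Q_out dt/(V₀ − 88.4000 t); integrating gives ln(m/m₀) = −(Q_out/(Q_in−Q_out)) ln(V/V₀).
m = m₀ (V₀/V)^(Q_out/(Q_in−Q_out)) = 13.55 × (1648/971.652)^(-2.18665) = 4.26795 g.
C = m/V = 4.26795/971.652 = 0.00439247 g/gal.

0.004392 g/gal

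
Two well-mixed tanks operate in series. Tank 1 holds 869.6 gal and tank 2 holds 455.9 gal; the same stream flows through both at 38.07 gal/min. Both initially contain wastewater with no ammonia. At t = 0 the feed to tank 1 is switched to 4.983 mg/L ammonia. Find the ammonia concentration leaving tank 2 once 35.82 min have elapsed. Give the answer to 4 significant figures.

3.076 mg/L

Time constants: τᵢ = Vᵢ/Q for each well-mixed tank.
τ₁ = 869.6/38.07 = 22.8421 min; τ₂ = 455.9/38.07 = 11.9753 min.
Tank 1: C₁ = C_in(1 − e^(−t/τ₁)). Tank 2 (τ₁ ≠ τ₂): C₂ = C_in[1 − (τ₁ e^(−t/τ₁) − τ₂ e^(−t/τ₂))/(τ₁ − τ₂)].
At t = 35.82: e^(−t/τ₁) = 0.208429, e^(−t/τ₂) = 0.0502294.
C₂ = 4.983·[1 − (22.8421·0.208429 − 11.9753·0.0502294)/(10.8668)] = 4.983·0.617233 = 3.07567 mg/L.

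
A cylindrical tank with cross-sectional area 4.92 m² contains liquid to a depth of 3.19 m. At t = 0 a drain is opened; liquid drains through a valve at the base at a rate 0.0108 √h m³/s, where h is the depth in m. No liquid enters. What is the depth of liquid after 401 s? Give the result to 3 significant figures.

1.81 m

With no inflow, A dh/dt = −0.0108 √h.
∫ h^(−1/2) dh = −(0.0108/A) ∫ dt, giving 2√h = 2√h₀ − (0.0108/A) t.
√h = √3.19 − 0.0108·401/(2·4.92) = 1.7861 − 0.44012 = 1.3459.
h = 1.3459² = 1.8115 m.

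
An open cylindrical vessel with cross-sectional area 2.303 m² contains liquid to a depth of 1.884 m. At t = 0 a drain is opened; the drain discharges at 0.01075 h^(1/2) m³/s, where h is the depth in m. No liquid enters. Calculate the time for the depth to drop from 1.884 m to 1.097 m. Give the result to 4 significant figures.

With no inflow, A dh/dt = −0.01075 √h.
This is separable: 2 d(√h)/dt = −0.01075/A, so √h = √h₀ − (0.01075/(2A)) t.
t = 2A(√h₀ − √h)/0.01075 = 2·2.303·(√1.884 − √1.097)/0.01075
  = 4.60600 × (1.37259 − 1.04738) / 0.01075 = 139.342 s.

139.3 s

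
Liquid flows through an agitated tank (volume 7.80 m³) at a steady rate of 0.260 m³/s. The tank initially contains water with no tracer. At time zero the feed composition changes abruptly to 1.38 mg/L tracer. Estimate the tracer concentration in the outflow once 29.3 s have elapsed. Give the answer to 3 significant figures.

0.860 mg/L

Species balance on the tank: V dC/dt = Q(C_in − C).
So dC/dt = (C_in − C)/τ with τ = V/Q = 7.80/0.260 = 30.000 s.
Solution: C(t) = C_in + (C₀ − C_in) e^(−t/τ).
C(29.3) = 1.38 + (0 − 1.38)·e^(−29.3/30.000) = 1.38 + (-1.3800)·0.37656 = 0.86034 mg/L.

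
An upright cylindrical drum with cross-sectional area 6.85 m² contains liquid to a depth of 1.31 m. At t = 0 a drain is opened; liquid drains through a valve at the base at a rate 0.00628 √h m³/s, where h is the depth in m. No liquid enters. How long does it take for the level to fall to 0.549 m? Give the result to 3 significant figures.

880 s

With no inflow, A dh/dt = −0.00628 √h.
∫ h^(−1/2) dh = −(0.00628/A) ∫ dt, giving 2√h = 2√h₀ − (0.00628/A) t.
t = 2A(√h₀ − √h)/0.00628 = 2·6.85·(√1.31 − √0.549)/0.00628
  = 13.700 × (1.1446 − 0.74095) / 0.00628 = 880.48 s.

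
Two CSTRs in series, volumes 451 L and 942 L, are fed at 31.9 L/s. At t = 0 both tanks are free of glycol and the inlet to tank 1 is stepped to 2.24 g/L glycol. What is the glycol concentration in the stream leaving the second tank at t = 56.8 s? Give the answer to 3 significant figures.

Species balance on tank i: dCᵢ/dt = (Cᵢ₋₁ − Cᵢ)/τᵢ with τᵢ = Vᵢ/Q.
τ₁ = 451/31.9 = 14.138 s; τ₂ = 942/31.9 = 29.530 s.
Tank 1: C₁ = C_in(1 − e^(−t/τ₁)). Tank 2 (τ₁ ≠ τ₂): C₂ = C_in[1 − (τ₁ e^(−t/τ₁) − τ₂ e^(−t/τ₂))/(τ₁ − τ₂)].
At t = 56.8: e^(−t/τ₁) = 0.017997, e^(−t/τ₂) = 0.14610.
C₂ = 2.24·[1 − (14.138·0.017997 − 29.530·0.14610)/(-15.392)] = 2.24·0.73624 = 1.6492 g/L.

1.65 g/L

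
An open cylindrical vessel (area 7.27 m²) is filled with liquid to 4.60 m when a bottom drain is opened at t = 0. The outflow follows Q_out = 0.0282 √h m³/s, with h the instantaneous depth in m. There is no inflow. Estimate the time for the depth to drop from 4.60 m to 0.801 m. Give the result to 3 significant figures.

With no inflow, A dh/dt = −0.0282 √h.
This is separable: 2 d(√h)/dt = −0.0282/A, so √h = √h₀ − (0.0282/(2A)) t.
t = 2A(√h₀ − √h)/0.0282 = 2·7.27·(√4.60 − √0.801)/0.0282
  = 14.540 × (2.1448 − 0.89499) / 0.0282 = 644.39 s.

644 s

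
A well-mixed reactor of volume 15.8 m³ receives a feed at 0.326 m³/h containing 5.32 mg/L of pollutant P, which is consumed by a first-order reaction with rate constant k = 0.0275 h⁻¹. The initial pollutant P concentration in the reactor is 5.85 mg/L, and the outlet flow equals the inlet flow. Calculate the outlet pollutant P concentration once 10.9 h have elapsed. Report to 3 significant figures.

4.39 mg/L

Accumulation = in − out − consumed: V dC/dt = Q C_in − Q C − k V C.
This is linear with rate a = Q/V + k = 0.048133 h⁻¹.
C_ss = Q C_in/(Q + kV) = 2.2805 mg/L; C(t) = C_ss + (C₀ − C_ss) e^(−a t).
C(10.9) = 2.2805 + (3.5695)·e^(−0.048133·10.9) = 2.2805 + (3.5695)·0.59176 = 4.3928 mg/L.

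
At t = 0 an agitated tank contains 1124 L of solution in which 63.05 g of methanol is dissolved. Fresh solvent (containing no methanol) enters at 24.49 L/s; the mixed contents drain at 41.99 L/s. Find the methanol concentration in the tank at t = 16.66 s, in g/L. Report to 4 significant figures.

Let m(t) be the amount of methanol. Volume: V(t) = V₀ + (Q_in − Q_out) t = 1124 − 17.5000 t; V(16.66) = 832.450 L.
Species balance (pure solvent in): dm/dt = −Q_out · m/V(t).
Separate: dm/m = −Q_out dt/V(t) ⇒ ln(m/m₀) = −(Q_out/(Q_in−Q_out)) ln(V/V₀).
m = m₀ (V₀/V)^(Q_out/(Q_in−Q_out)) = 63.05 × (1124/832.450)^(-2.39943) = 30.6747 g.
C = m/V = 30.6747/832.450 = 0.0368487 g/L.

0.03685 g/L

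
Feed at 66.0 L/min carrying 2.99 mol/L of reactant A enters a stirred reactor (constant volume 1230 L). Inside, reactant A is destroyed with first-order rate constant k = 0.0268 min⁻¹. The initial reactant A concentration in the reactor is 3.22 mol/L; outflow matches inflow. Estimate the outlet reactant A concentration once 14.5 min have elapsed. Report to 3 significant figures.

Accumulation = in − out − consumed: V dC/dt = Q C_in − Q C − k V C.
This is linear with rate a = Q/V + k = 0.080459 min⁻¹.
C_ss = Q C_in/(Q + kV) = 1.9941 mol/L; C(t) = C_ss + (C₀ − C_ss) e^(−a t).
C(14.5) = 1.9941 + (1.2259)·e^(−0.080459·14.5) = 1.9941 + (1.2259)·0.31141 = 2.3758 mol/L.

2.38 mol/L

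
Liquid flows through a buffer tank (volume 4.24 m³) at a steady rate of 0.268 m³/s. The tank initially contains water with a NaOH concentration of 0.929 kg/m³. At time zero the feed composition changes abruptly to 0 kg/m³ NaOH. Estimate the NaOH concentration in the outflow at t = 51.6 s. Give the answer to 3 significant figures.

0.0356 kg/m³

Mass balance on the solute (V constant): V dC/dt = Q(C_in − C).
Rewrite as dC/dt + C/τ = C_in/τ, τ = V/Q = 15.821 s.
Solution: C(t) = C_in + (C₀ − C_in) e^(−t/τ).
C(51.6) = 0 + (0.929 − 0)·e^(−51.6/15.821) = 0 + (0.92900)·0.038330 = 0.035609 kg/m³.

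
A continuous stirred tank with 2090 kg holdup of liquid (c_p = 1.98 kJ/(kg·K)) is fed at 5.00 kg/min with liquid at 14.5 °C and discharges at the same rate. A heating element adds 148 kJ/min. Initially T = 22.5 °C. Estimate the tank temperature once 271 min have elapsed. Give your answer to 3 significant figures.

25.8 °C

M c_p dT/dt = ṁ c_p (T_in − T) + Q̇.
τ = M/ṁ = 418.00 min; T_ss = T_in + Q̇/(ṁ c_p) = 14.5 + 148/(5.00·1.98) = 29.449 °C.
Solution: T(t) = T_ss + (T₀ − T_ss) e^(−t/τ).
T(271) = 29.449 + (-6.9495)·e^(−271/418.00) = 29.449 + (-6.9495)·0.52292 = 25.815 °C.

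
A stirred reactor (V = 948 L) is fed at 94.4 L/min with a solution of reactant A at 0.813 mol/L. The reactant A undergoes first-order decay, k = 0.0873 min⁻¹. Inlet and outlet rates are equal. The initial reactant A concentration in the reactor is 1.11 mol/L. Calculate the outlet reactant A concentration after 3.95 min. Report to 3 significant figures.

0.757 mol/L

V dC/dt = Q(C_in − C) − k V C.
This is linear with rate a = Q/V + k = 0.18688 min⁻¹.
C_ss = Q C_in/(Q + kV) = 0.43321 mol/L; C(t) = C_ss + (C₀ − C_ss) e^(−a t).
C(3.95) = 0.43321 + (0.67679)·e^(−0.18688·3.95) = 0.43321 + (0.67679)·0.47799 = 0.75671 mol/L.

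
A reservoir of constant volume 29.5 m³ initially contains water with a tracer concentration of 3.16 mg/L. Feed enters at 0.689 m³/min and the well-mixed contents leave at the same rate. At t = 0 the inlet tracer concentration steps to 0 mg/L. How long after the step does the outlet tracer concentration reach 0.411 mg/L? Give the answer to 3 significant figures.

Species balance: V dC/dt = Q(C_in − C) ⇒ τ = V/Q = 42.816 min.
C(t) = C_in + (C₀ − C_in) e^(−t/τ). Set C = 0.411 and solve for t:
e^(−t/τ) = (C − C_in)/(C₀ − C_in) = (0.411 − 0)/(3.16 − 0) = 0.13006
t = −τ ln(…) = 42.816 × 2.0397 = 87.333 min.

87.3 min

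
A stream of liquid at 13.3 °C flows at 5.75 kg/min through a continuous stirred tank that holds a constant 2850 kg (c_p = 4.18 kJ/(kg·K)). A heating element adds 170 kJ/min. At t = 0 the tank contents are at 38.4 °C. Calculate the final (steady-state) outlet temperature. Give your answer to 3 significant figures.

M c_p dT/dt = ṁ c_p (T_in − T) + Q̇.
At steady state dT/dt = 0 ⇒ T_ss = T_in + Q̇/(ṁ c_p) = 13.3 + 170/(5.75·4.18) = 20.373 °C.

20.4 °C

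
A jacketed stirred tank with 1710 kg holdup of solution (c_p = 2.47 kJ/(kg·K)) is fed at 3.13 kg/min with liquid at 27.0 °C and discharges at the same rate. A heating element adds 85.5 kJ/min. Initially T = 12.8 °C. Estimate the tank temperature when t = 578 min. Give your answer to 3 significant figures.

First-law balance (no shaft work): M c_p dT/dt = ṁ c_p (T_in − T) + 85.5.
τ = M/ṁ = 546.33 min; T_ss = T_in + Q̇/(ṁ c_p) = 27.0 + 85.5/(3.13·2.47) = 38.059 °C.
Solution: T(t) = T_ss + (T₀ − T_ss) e^(−t/τ).
T(578) = 38.059 + (-25.259)·e^(−578/546.33) = 38.059 + (-25.259)·0.34716 = 29.290 °C.

29.3 °C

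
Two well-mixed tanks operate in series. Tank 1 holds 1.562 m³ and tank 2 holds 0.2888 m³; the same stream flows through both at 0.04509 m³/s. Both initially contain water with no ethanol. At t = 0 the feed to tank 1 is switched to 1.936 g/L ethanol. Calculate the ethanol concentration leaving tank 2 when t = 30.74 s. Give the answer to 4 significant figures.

0.9617 g/L

Time constants: τᵢ = Vᵢ/Q for each well-mixed tank.
τ₁ = 1.562/0.04509 = 34.6418 s; τ₂ = 0.2888/0.04509 = 6.40497 s.
Tank 1: C₁ = C_in(1 − e^(−t/τ₁)). Tank 2 (τ₁ ≠ τ₂): C₂ = C_in[1 − (τ₁ e^(−t/τ₁) − τ₂ e^(−t/τ₂))/(τ₁ − τ₂)].
At t = 30.74: e^(−t/τ₁) = 0.411739, e^(−t/τ₂) = 0.00823469.
C₂ = 1.936·[1 − (34.6418·0.411739 − 6.40497·0.00823469)/(28.2369)] = 1.936·0.496735 = 0.961678 g/L.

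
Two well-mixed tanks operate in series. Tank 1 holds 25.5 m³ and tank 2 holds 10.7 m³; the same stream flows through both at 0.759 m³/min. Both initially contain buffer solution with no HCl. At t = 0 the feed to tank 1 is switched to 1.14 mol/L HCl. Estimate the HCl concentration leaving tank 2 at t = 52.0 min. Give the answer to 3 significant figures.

Species balance on tank i: dCᵢ/dt = (Cᵢ₋₁ − Cᵢ)/τᵢ with τᵢ = Vᵢ/Q.
τ₁ = 25.5/0.759 = 33.597 min; τ₂ = 10.7/0.759 = 14.097 min.
Solving the cascade with C₁(0)=C₂(0)=0 gives C₂(t) = C_in[1 − (τ₁ e^(−t/τ₁) − τ₂ e^(−t/τ₂))/(τ₁ − τ₂)].
At t = 52.0: e^(−t/τ₁) = 0.21272, e^(−t/τ₂) = 0.025007.
C₂ = 1.14·[1 − (33.597·0.21272 − 14.097·0.025007)/(19.499)] = 1.14·0.65156 = 0.74278 mol/L.

0.743 mol/L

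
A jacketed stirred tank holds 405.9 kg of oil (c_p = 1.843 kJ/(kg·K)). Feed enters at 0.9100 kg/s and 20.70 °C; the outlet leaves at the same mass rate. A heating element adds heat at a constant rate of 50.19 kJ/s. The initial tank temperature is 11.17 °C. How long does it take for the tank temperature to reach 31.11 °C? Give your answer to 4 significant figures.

M c_p dT/dt = ṁ c_p (T_in − T) + Q̇.
τ = M/ṁ = 446.044 s; T_ss = T_in + Q̇/(ṁ c_p) = 50.6261 °C.
T(t) = T_ss + (T₀ − T_ss) e^(−t/τ). Set T = 31.11:
e^(−t/τ) = (31.11 − 50.6261)/(11.17 − 50.6261) = 0.494629
t = −446.044 · ln(0.494629) = 313.992 s.

314.0 s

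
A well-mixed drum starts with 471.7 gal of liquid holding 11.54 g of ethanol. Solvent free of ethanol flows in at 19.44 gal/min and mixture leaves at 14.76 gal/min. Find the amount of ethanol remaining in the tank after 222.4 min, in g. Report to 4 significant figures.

0.2926 g

Let m(t) be the amount of ethanol. Volume: V(t) = V₀ + (Q_in − Q_out) t = 471.7 + 4.68000 t; V(222.4) = 1512.53 gal.
Species balance (pure solvent in): dm/dt = −Q_out · m/V(t).
Separate: dm/m = −Q_out dt/V(t) ⇒ ln(m/m₀) = −(Q_out/(Q_in−Q_out)) ln(V/V₀).
m = m₀ (V₀/V)^(Q_out/(Q_in−Q_out)) = 11.54 × (471.7/1512.53)^(3.15385) = 0.292575 g.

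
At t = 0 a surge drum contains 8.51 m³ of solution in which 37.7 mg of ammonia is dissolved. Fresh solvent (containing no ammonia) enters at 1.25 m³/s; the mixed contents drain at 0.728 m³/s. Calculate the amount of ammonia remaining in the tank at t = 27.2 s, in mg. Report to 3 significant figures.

9.59 mg

Let m(t) be the amount of ammonia. Volume: V(t) = V₀ + (Q_in − Q_out) t = 8.51 + 0.52200 t; V(27.2) = 22.708 m³.
Species balance (pure solvent in): dm/dt = −Q_out · m/V(t).
dm/m = −Q_out dt/(V₀ + 0.52200 t); integrating gives ln(m/m₀) = −(Q_out/(Q_in−Q_out)) ln(V/V₀).
m = m₀ (V₀/V)^(Q_out/(Q_in−Q_out)) = 37.7 × (8.51/22.708)^(1.3946) = 9.5911 mg.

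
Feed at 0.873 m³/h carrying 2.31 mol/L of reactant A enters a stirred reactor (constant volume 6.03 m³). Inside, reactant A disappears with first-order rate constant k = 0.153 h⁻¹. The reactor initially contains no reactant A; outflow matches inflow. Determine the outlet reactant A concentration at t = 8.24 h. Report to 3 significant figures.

Accumulation = in − out − consumed: V dC/dt = Q C_in − Q C − k V C.
This is linear with rate a = Q/V + k = 0.29778 h⁻¹.
C_ss = Q C_in/(Q + kV) = 1.1231 mol/L; C(t) = C_ss + (C₀ − C_ss) e^(−a t).
C(8.24) = 1.1231 + (-1.1231)·e^(−0.29778·8.24) = 1.1231 + (-1.1231)·0.085977 = 1.0265 mol/L.

1.03 mol/L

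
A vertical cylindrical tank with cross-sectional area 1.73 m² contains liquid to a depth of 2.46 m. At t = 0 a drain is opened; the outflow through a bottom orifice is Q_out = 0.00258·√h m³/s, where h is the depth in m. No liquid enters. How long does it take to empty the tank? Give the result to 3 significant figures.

With no inflow, A dh/dt = −0.00258 √h.
Separate and integrate: 2(√h − √h₀) = −(0.00258/A) t.
Tank is empty when √h = 0: t_empty = 2A√h₀/0.00258.
t_empty = 2·1.73·√2.46/0.00258 = 3.4600·1.5684/0.00258 = 2103.4 s.

2100 s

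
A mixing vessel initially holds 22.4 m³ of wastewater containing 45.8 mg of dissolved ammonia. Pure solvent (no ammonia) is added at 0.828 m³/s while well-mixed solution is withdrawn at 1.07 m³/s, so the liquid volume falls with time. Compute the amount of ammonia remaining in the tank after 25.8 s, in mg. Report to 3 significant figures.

10.8 mg

Total volume: dV/dt = Q_in − Q_out = -0.24200 m³/s, so V(t) = 22.4 − 0.24200 t and V(25.8) = 16.156 m³.
Solute balance: dm/dt = 0 − Q_out C = −Q_out m/V(t).
Separate: dm/m = −Q_out dt/V(t) ⇒ ln(m/m₀) = −(Q_out/(Q_in−Q_out)) ln(V/V₀).
m = m₀ (V₀/V)^(Q_out/(Q_in−Q_out)) = 45.8 × (22.4/16.156)^(-4.4215) = 10.800 mg.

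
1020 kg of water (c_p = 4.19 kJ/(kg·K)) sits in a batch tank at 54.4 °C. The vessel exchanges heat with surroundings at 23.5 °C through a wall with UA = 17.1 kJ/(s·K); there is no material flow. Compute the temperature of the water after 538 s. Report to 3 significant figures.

27.1 °C

Lumped-capacitance energy balance: M c_p dT/dt = UA(T_amb − T).
dT/dt = (T_ss − T)/τ with T_ss = T_amb = 23.500 °C, τ = M c_p/UA = 1020·4.19/17.1 = 249.93 s.
This is linear first-order; T(t) = T_ss + (T₀ − T_ss) e^(−t/τ).
T(538) = 23.500 + (30.900)·0.11618 = 27.090 °C.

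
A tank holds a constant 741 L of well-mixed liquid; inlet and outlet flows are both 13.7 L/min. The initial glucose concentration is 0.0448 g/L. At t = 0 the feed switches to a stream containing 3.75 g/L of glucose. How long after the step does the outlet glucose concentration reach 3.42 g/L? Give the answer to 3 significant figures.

Mass balance on the solute (V constant): V dC/dt = Q(C_in − C), so τ = V/Q = 54.088 min.
C(t) = C_in + (C₀ − C_in) e^(−t/τ). Set C = 3.42 and solve for t:
e^(−t/τ) = (C − C_in)/(C₀ − C_in) = (3.42 − 3.75)/(0.0448 − 3.75) = 0.089064
t = −τ ln(…) = 54.088 × 2.4184 = 130.81 min.

131 min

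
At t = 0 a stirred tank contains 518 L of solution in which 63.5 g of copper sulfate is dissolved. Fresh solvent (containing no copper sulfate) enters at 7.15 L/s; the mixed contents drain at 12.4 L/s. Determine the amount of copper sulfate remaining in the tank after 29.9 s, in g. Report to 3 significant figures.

27.1 g

Total volume: dV/dt = Q_in − Q_out = -5.2500 L/s, so V(t) = 518 − 5.2500 t and V(29.9) = 361.02 L.
Species balance (pure solvent in): dm/dt = −Q_out · m/V(t).
Separate: dm/m = −Q_out dt/V(t) ⇒ ln(m/m₀) = −(Q_out/(Q_in−Q_out)) ln(V/V₀).
m = m₀ (V₀/V)^(Q_out/(Q_in−Q_out)) = 63.5 × (518/361.02)^(-2.3619) = 27.067 g.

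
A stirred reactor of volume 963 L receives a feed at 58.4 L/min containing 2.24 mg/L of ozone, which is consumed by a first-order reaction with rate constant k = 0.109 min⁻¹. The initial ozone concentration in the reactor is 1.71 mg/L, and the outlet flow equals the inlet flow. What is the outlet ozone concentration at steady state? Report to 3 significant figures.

V dC/dt = Q(C_in − C) − k V C.
Steady state (dC/dt = 0): C_ss = Q C_in/(Q + kV) = C_in/(1 + kV/Q).
C_ss = 58.4·2.24/(58.4 + 0.109·963) = 130.82/163.37 = 0.80075 mg/L.

0.801 mg/L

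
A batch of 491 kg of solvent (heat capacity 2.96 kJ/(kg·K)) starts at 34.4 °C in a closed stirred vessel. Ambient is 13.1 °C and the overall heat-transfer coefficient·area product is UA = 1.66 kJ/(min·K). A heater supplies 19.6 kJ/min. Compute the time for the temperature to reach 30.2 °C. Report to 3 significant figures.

511 min

M c_p dT/dt = −UA(T − T_amb) + Q̇.
τ = M c_p/UA = 875.52 min; T_ss = T_amb + Q̇/UA = 13.1 + 19.6/1.66 = 24.907 °C.
T(t) = T_ss + (T₀ − T_ss)e^(−t/τ); set T = 30.2:
t = −τ ln[(T − T_ss)/(T₀ − T_ss)] = −875.52 · ln(0.55756) = 511.47 min.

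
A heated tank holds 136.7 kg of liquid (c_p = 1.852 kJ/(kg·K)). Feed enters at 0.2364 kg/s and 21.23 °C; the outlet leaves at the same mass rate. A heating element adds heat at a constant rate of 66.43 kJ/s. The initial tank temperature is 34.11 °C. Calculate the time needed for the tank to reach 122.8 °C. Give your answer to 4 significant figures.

588.8 s

Unsteady energy balance on the tank contents: M c_p dT/dt = ṁ c_p (T_in − T) + 66.43.
τ = M/ṁ = 578.257 s; T_ss = T_in + Q̇/(ṁ c_p) = 172.962 °C.
T(t) = T_ss + (T₀ − T_ss) e^(−t/τ). Set T = 122.8:
e^(−t/τ) = (122.8 − 172.962)/(34.11 − 172.962) = 0.361260
t = −578.257 · ln(0.361260) = 588.757 s.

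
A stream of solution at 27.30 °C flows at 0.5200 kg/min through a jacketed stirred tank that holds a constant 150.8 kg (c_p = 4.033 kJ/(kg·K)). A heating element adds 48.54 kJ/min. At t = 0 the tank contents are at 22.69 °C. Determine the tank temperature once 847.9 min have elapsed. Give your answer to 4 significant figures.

First-law balance (no shaft work): M c_p dT/dt = ṁ c_p (T_in − T) + 48.54.
Rearrange: dT/dt = (T_ss − T)/τ with τ = M/ṁ = 290.000 min and T_ss = T_in + Q̇/(ṁ c_p) = 50.4456 °C.
Integrating: T(t) = T_ss + (T₀ − T_ss) e^(−t/τ).
T(847.9) = 50.4456 + (-27.7556)·e^(−847.9/290.000) = 50.4456 + (-27.7556)·0.0537295 = 48.9543 °C.

48.95 °C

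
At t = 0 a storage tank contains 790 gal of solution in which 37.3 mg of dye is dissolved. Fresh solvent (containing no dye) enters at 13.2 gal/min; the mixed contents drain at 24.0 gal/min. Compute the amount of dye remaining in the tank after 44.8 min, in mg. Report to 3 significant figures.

4.54 mg

Total volume: dV/dt = Q_in − Q_out = -10.800 gal/min, so V(t) = 790 − 10.800 t and V(44.8) = 306.16 gal.
Solute balance: dm/dt = 0 − Q_out C = −Q_out m/V(t).
Separate: dm/m = −Q_out dt/V(t) ⇒ ln(m/m₀) = −(Q_out/(Q_in−Q_out)) ln(V/V₀).
m = m₀ (V₀/V)^(Q_out/(Q_in−Q_out)) = 37.3 × (790/306.16)^(-2.2222) = 4.5380 mg.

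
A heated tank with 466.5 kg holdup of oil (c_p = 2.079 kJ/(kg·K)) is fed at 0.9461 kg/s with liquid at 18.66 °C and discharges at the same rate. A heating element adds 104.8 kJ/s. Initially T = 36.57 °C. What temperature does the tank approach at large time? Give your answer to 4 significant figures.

Heat balance on the well-mixed liquid: M c_p dT/dt = ṁ c_p (T_in − T) + 104.8.
At steady state dT/dt = 0 ⇒ T_ss = T_in + Q̇/(ṁ c_p) = 18.66 + 104.8/(0.9461·2.079) = 71.9407 °C.

71.94 °C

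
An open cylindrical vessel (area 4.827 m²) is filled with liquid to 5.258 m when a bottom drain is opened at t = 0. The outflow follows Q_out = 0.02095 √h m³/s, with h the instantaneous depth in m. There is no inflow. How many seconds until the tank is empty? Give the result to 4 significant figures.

1057 s

A dh/dt = −Q_out = −0.02095 √h.
Separate and integrate: 2(√h − √h₀) = −(0.02095/A) t.
Tank is empty when √h = 0: t_empty = 2A√h₀/0.02095.
t_empty = 2·4.827·√5.258/0.02095 = 9.65400·2.29303/0.02095 = 1056.66 s.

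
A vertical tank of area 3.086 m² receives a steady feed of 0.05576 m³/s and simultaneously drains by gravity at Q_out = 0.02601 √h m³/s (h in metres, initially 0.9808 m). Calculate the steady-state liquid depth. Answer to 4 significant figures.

4.596 m

A dh/dt = Q_in − 0.02601 √h. Steady state requires inflow = outflow:
Q_in = 0.02601 √h_ss ⇒ √h_ss = 0.05576/0.02601 = 2.14379.
h_ss = 2.14379² = 4.59584 m. (Since h₀ = 0.9808 m < h_ss, the level will rise toward this value.)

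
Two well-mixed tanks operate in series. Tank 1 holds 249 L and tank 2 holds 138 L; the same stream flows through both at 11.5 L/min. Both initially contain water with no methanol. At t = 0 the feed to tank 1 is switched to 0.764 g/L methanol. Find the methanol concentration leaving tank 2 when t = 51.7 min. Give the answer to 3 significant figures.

0.619 g/L

Time constants: τᵢ = Vᵢ/Q for each well-mixed tank.
τ₁ = 249/11.5 = 21.652 min; τ₂ = 138/11.5 = 12.000 min.
Tank 1: C₁ = C_in(1 − e^(−t/τ₁)). Tank 2 (τ₁ ≠ τ₂): C₂ = C_in[1 − (τ₁ e^(−t/τ₁) − τ₂ e^(−t/τ₂))/(τ₁ − τ₂)].
At t = 51.7: e^(−t/τ₁) = 0.091836, e^(−t/τ₂) = 0.013456.
C₂ = 0.764·[1 − (21.652·0.091836 − 12.000·0.013456)/(9.6522)] = 0.764·0.81072 = 0.61939 g/L.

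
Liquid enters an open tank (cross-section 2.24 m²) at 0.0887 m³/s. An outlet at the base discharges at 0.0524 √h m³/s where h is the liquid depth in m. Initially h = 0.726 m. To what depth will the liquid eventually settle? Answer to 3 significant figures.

A dh/dt = Q_in − 0.0524 √h. Steady state requires inflow = outflow:
Q_in = 0.0524 √h_ss ⇒ √h_ss = 0.0887/0.0524 = 1.6927.
h_ss = 1.6927² = 2.8654 m. (Since h₀ = 0.726 m < h_ss, the level will rise toward this value.)

2.87 m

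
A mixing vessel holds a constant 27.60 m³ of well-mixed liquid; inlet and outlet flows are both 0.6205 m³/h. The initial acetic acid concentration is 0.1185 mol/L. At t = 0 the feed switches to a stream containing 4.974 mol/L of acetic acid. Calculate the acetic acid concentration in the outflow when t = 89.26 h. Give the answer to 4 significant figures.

4.321 mol/L

Transient balance on the dissolved component: V dC/dt = Q(C_in − C).
Rewrite as dC/dt + C/τ = C_in/τ, τ = V/Q = 44.4803 h.
Integrating: C(t) = C_in + (C₀ − C_in) e^(−t/τ).
C(89.26) = 4.974 + (0.1185 − 4.974)·e^(−89.26/44.4803) = 4.974 + (-4.85550)·0.134427 = 4.32129 mol/L.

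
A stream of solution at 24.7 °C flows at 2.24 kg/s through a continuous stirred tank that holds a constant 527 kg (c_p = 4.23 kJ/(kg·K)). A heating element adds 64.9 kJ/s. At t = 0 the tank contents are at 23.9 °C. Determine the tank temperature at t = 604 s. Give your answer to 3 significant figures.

31.0 °C

Heat balance on the well-mixed liquid: M c_p dT/dt = ṁ c_p (T_in − T) + 64.9.
Rearrange: dT/dt = (T_ss − T)/τ with τ = M/ṁ = 235.27 s and T_ss = T_in + Q̇/(ṁ c_p) = 31.549 °C.
Integrating: T(t) = T_ss + (T₀ − T_ss) e^(−t/τ).
T(604) = 31.549 + (-7.6495)·e^(−604/235.27) = 31.549 + (-7.6495)·0.076744 = 30.962 °C.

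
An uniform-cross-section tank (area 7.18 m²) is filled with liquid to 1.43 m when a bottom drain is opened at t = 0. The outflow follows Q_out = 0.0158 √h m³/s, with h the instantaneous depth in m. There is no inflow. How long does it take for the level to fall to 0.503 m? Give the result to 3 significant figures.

With no inflow, A dh/dt = −0.0158 √h.
∫ h^(−1/2) dh = −(0.0158/A) ∫ dt, giving 2√h = 2√h₀ − (0.0158/A) t.
t = 2A(√h₀ − √h)/0.0158 = 2·7.18·(√1.43 − √0.503)/0.0158
  = 14.360 × (1.1958 − 0.70922) / 0.0158 = 442.25 s.

442 s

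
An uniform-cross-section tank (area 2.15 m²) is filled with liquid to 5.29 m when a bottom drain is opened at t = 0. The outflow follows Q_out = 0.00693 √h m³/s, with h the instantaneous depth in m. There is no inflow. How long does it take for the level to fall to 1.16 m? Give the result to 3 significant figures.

A dh/dt = −Q_out = −0.00693 √h.
∫ h^(−1/2) dh = −(0.00693/A) ∫ dt, giving 2√h = 2√h₀ − (0.00693/A) t.
t = 2A(√h₀ − √h)/0.00693 = 2·2.15·(√5.29 − √1.16)/0.00693
  = 4.3000 × (2.3000 − 1.0770) / 0.00693 = 758.84 s.

759 s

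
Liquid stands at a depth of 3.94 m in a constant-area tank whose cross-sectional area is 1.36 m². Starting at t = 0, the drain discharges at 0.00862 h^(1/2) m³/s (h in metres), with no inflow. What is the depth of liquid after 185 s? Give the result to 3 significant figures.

1.96 m

Unsteady balance on liquid volume: A dh/dt = −0.00862 √h.
Separate and integrate: 2(√h − √h₀) = −(0.00862/A) t.
√h = √3.94 − 0.00862·185/(2·1.36) = 1.9849 − 0.58629 = 1.3987.
h = 1.3987² = 1.9562 m.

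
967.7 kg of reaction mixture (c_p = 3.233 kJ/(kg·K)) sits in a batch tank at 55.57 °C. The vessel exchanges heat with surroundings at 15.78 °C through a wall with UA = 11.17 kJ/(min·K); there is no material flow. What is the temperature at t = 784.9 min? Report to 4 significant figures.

18.19 °C

Energy balance: M c_p dT/dt = −UA(T − T_amb).
dT/dt = (T_ss − T)/τ with T_ss = T_amb = 15.7800 °C, τ = M c_p/UA = 967.7·3.233/11.17 = 280.087 min.
T approaches T_ss exponentially: T(t) = T_ss + (T₀ − T_ss) e^(−t/τ).
T(784.9) = 15.7800 + (39.7900)·0.0606678 = 18.1940 °C.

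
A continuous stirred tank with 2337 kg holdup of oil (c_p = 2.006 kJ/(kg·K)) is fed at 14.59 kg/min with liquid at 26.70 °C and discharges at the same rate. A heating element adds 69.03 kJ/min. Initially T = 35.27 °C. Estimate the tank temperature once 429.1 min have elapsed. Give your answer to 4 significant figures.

29.48 °C

M c_p dT/dt = ṁ c_p (T_in − T) + Q̇.
τ = M/ṁ = 160.178 min; T_ss = T_in + Q̇/(ṁ c_p) = 26.70 + 69.03/(14.59·2.006) = 29.0586 °C.
This is linear first-order; T(t) = T_ss + (T₀ − T_ss) e^(−t/τ).
T(429.1) = 29.0586 + (6.21141)·e^(−429.1/160.178) = 29.0586 + (6.21141)·0.0686392 = 29.4849 °C.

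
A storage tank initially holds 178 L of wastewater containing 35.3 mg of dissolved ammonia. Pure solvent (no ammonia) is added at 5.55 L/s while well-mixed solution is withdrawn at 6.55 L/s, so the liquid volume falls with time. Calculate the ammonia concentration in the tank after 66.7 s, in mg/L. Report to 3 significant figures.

Let m(t) be the amount of ammonia. Volume: V(t) = V₀ + (Q_in − Q_out) t = 178 − 1.0000 t; V(66.7) = 111.30 L.
Species balance (pure solvent in): dm/dt = −Q_out · m/V(t).
Separate: dm/m = −Q_out dt/V(t) ⇒ ln(m/m₀) = −(Q_out/(Q_in−Q_out)) ln(V/V₀).
m = m₀ (V₀/V)^(Q_out/(Q_in−Q_out)) = 35.3 × (178/111.30)^(-6.5500) = 1.6295 mg.
C = m/V = 1.6295/111.30 = 0.014641 mg/L.

0.0146 mg/L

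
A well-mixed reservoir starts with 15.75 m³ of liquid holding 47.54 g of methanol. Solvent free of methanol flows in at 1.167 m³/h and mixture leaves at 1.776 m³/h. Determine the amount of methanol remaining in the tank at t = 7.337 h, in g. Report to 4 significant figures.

17.97 g

Total volume: dV/dt = Q_in − Q_out = -0.609000 m³/h, so V(t) = 15.75 − 0.609000 t and V(7.337) = 11.2818 m³.
Solute balance: dm/dt = 0 − Q_out C = −Q_out m/V(t).
Separate: dm/m = −Q_out dt/V(t) ⇒ ln(m/m₀) = −(Q_out/(Q_in−Q_out)) ln(V/V₀).
m = m₀ (V₀/V)^(Q_out/(Q_in−Q_out)) = 47.54 × (15.75/11.2818)^(-2.91626) = 17.9673 g.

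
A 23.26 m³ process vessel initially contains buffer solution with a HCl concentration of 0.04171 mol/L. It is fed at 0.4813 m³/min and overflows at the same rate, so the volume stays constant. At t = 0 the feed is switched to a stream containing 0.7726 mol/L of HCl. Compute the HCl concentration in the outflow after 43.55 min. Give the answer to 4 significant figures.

Transient balance on the dissolved component: V dC/dt = Q(C_in − C).
Time constant τ = V/Q = 23.26/0.4813 = 48.3274 min.
Integrating: C(t) = C_in + (C₀ − C_in) e^(−t/τ).
C(43.55) = 0.7726 + (0.04171 − 0.7726)·e^(−43.55/48.3274) = 0.7726 + (-0.730890)·0.406105 = 0.475782 mol/L.

0.4758 mol/L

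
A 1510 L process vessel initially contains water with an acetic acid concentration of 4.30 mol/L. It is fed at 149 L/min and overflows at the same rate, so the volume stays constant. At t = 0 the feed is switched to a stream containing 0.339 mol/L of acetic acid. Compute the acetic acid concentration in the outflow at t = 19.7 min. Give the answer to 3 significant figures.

Accumulation = in − out for the solute gives V dC/dt = Q(C_in − C).
So dC/dt = (C_in − C)/τ with τ = V/Q = 1510/149 = 10.134 min.
Solution: C(t) = C_in + (C₀ − C_in) e^(−t/τ).
C(19.7) = 0.339 + (4.30 − 0.339)·e^(−19.7/10.134) = 0.339 + (3.9610)·0.14314 = 0.90599 mol/L.

0.906 mol/L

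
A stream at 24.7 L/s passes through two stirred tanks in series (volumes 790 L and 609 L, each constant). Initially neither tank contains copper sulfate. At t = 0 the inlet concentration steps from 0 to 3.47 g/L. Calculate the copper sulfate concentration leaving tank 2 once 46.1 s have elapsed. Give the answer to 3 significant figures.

1.69 g/L

Species balance on tank i: dCᵢ/dt = (Cᵢ₋₁ − Cᵢ)/τᵢ with τᵢ = Vᵢ/Q.
τ₁ = 790/24.7 = 31.984 s; τ₂ = 609/24.7 = 24.656 s.
Solving the cascade with C₁(0)=C₂(0)=0 gives C₂(t) = C_in[1 − (τ₁ e^(−t/τ₁) − τ₂ e^(−t/τ₂))/(τ₁ − τ₂)].
At t = 46.1: e^(−t/τ₁) = 0.23661, e^(−t/τ₂) = 0.15416.
C₂ = 3.47·[1 − (31.984·0.23661 − 24.656·0.15416)/(7.3279)] = 3.47·0.48600 = 1.6864 g/L.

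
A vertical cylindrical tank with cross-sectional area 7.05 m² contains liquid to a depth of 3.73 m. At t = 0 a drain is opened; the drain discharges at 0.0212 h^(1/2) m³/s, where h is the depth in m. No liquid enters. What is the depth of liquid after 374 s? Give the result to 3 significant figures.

1.87 m

A dh/dt = −Q_out = −0.0212 √h.
∫ h^(−1/2) dh = −(0.0212/A) ∫ dt, giving 2√h = 2√h₀ − (0.0212/A) t.
√h = √3.73 − 0.0212·374/(2·7.05) = 1.9313 − 0.56233 = 1.3690.
h = 1.3690² = 1.8741 m.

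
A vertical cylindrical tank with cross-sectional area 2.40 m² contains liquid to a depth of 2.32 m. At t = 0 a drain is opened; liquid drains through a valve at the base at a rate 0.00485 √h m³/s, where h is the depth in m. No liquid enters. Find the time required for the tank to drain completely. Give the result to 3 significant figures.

1510 s

A dh/dt = −Q_out = −0.00485 √h.
Separate and integrate: 2(√h − √h₀) = −(0.00485/A) t.
Set h = 0: 2√h₀ = (0.00485/A) t_empty ⇒ t_empty = 2A√h₀/0.00485.
t_empty = 2·2.40·√2.32/0.00485 = 4.8000·1.5232/0.00485 = 1507.5 s.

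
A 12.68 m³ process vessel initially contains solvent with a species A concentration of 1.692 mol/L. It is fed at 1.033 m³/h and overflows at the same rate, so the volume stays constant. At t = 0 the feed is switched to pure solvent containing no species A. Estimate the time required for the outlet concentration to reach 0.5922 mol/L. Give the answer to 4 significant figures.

Species balance: V dC/dt = Q(C_in − C) ⇒ τ = V/Q = 12.2749 h.
C(t) = C_in + (C₀ − C_in) e^(−t/τ). Set C = 0.5922 and solve for t:
e^(−t/τ) = (C − C_in)/(C₀ − C_in) = (0.5922 − 0)/(1.692 − 0) = 0.350000
t = −τ ln(…) = 12.2749 × 1.04982 = 12.8865 h.

12.89 h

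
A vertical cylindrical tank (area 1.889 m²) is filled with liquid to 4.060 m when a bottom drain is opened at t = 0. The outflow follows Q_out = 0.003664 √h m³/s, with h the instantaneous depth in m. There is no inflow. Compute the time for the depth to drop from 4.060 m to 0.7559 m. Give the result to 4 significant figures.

A dh/dt = −Q_out = −0.003664 √h.
∫ h^(−1/2) dh = −(0.003664/A) ∫ dt, giving 2√h = 2√h₀ − (0.003664/A) t.
t = 2A(√h₀ − √h)/0.003664 = 2·1.889·(√4.060 − √0.7559)/0.003664
  = 3.77800 × (2.01494 − 0.869425) / 0.003664 = 1181.16 s.

1181 s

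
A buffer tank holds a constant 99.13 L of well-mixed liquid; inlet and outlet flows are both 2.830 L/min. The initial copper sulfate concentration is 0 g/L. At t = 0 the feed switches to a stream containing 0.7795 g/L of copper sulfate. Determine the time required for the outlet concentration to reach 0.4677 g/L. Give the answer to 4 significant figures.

Species balance: V dC/dt = Q(C_in − C) ⇒ τ = V/Q = 35.0283 min.
C(t) = C_in + (C₀ − C_in) e^(−t/τ). Set C = 0.4677 and solve for t:
e^(−t/τ) = (C − C_in)/(C₀ − C_in) = (0.4677 − 0.7795)/(0 − 0.7795) = 0.400000
t = −τ ln(…) = 35.0283 × 0.916291 = 32.0961 min.

32.10 min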